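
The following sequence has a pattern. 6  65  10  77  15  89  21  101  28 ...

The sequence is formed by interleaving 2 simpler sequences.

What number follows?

Positions 1, 3, 5, … form one subsequence and positions 2, 4, 6, … form another.
Stream A: 6, 10, 15, 21, 28. Triangular numbers n(n+1)/2 for n = 3, 4, ….
Stream B: 65, 77, 89, 101. Arithmetic with common difference +12.
The 10th slot belongs to stream B; its 5th term is 113.

113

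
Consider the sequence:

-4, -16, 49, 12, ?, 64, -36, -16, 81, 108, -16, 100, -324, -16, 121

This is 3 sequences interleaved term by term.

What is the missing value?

-16

Split by position mod 3 into 3 tracks.
Track A: -4, 12, -36, 108, -324 (a geometric progression (common ratio -3)).
Track B: -16, ?, -16, -16, -16 (always -16).
Track C: 49, 64, 81, 100, 121 (perfect squares starting at 7²).
The gap is track B's term 2; the rule gives -16.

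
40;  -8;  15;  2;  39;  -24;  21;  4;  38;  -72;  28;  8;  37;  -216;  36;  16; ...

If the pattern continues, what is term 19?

45

Taking every 4th term gives 4 separate tracks.
Track A: 40, 39, 38, 37. Linear: a_n = 41 − n.
Track B: -8, -24, -72, -216. Geometric, ×3 each step.
Track C: 15, 21, 28, 36. Triangular numbers n(n+1)/2 for n = 5, 6, ….
Track D: 2, 4, 8, 16. Successive powers of 2.
Position 19 → track C, term 5 = 45.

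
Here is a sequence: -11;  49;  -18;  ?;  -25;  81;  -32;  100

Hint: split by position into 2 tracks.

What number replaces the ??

64

Positions 1, 3, 5, … form one subsequence and positions 2, 4, 6, … form another.
Stream A: -11, -18, -25, -32. Subtracting 7 each time.
Stream B: 49, ?, 81, 100. Perfect squares starting at 7².
Stream B's pattern makes the blank 64.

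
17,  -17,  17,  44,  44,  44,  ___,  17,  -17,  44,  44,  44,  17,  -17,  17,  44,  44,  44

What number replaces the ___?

-17

The slot pattern repeats as AAABBB (period 6), so there are 2 interleaved tracks.
Track A = 17, -17, 17, ?, 17, -17, 17, -17, 17: the oscillation 17·(−1)^(n+1).
Track B = 44, 44, 44, 44, 44, 44, 44, 44, 44: always 44.
So the missing entry in track A is -17.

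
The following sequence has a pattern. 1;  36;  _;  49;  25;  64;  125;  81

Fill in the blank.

5

Odd-indexed and even-indexed terms follow separate rules.
Track A = 1, ?, 25, 125: multiplying by 5 each time.
Track B = 36, 49, 64, 81: the squares 6², 7², 8², ….
Track A's pattern makes the blank 5.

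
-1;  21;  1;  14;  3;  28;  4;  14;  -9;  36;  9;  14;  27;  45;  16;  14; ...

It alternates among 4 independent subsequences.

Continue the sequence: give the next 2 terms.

-81, 55

The terms cycle through 4 interleaved subsequences.
Subsequence A: -1, 3, -9, 27 (geometric, ×-3 each step).
Subsequence B: 21, 28, 36, 45 (triangular numbers n(n+1)/2 for n = 6, 7, …).
Subsequence C: 1, 4, 9, 16 (perfect squares starting at 1²).
Subsequence D: 14, 14, 14, 14 (the constant sequence 14).
Term 17 comes from subsequence A (its 5th entry): -81.
Position 18 → subsequence B, term 5 = 55.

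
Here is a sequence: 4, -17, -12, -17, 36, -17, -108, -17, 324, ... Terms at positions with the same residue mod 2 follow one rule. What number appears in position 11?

Taking every 2nd term gives 2 separate tracks.
Stream A = 4, -12, 36, -108, 324: a geometric progression (common ratio -3).
Stream B = -17, -17, -17, -17: always -17.
Position 11 falls in stream A as its term 6, giving -972.

-972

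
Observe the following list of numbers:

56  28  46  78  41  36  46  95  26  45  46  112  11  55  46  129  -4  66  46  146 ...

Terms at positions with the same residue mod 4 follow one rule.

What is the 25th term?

The terms cycle through 4 interleaved subsequences.
Stream A is 56, 41, 26, 11, -4, which is linear: a_n = 71 − 15·n.
Stream B is 28, 36, 45, 55, 66, which is the triangular numbers T_7, T_8, ….
Stream C is 46, 46, 46, 46, 46, which is the constant sequence 46.
Stream D is 78, 95, 112, 129, 146, which is linear: a_n = 61 + 17·n.
Term 25 comes from stream A (its 7th entry): -34.

-34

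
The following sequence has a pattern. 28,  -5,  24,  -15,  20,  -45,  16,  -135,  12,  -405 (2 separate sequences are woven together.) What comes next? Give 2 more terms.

Positions 1, 3, 5, … form one subsequence and positions 2, 4, 6, … form another.
Subsequence A = 28, 24, 20, 16, 12: subtracting 4 each time.
Subsequence B = -5, -15, -45, -135, -405: a geometric progression (common ratio 3).
The 11th slot belongs to subsequence A; its 6th term is 8.
The 12th slot belongs to subsequence B; its 6th term is -1215.

8, -1215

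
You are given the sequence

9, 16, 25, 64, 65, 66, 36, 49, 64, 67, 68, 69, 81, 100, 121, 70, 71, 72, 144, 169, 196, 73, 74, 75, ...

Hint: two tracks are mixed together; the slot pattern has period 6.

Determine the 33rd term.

The slot pattern repeats as AAABBB (period 6), so there are 2 interleaved tracks.
Subsequence A: 9, 16, 25, 36, 49, 64, 81, 100, 121, 144, 169, 196 (the squares 3², 4², 5², …).
Subsequence B: 64, 65, 66, 67, 68, 69, 70, 71, 72, 73, 74, 75 (adding 1 each time).
Position 33 falls in subsequence A as its term 18, giving 400.

400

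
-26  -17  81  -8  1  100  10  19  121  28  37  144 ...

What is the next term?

The slot pattern repeats as AAB (period 3), so there are 2 interleaved tracks.
Subsequence A: -26, -17, -8, 1, 10, 19, 28, 37. Linear: a_n = -35 + 9·n.
Subsequence B: 81, 100, 121, 144. Consecutive squares n² from n = 9.
Position 13 → subsequence A, term 9 = 46.

46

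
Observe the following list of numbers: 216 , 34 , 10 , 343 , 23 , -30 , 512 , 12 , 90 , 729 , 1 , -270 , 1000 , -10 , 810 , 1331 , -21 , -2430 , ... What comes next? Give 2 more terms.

Split by position mod 3 into 3 tracks.
Stream A: 216, 343, 512, 729, 1000, 1331 (perfect cubes starting at 6³).
Stream B: 34, 23, 12, 1, -10, -21 (subtracting 11 each time).
Stream C: 10, -30, 90, -270, 810, -2430 (geometric, ×-3 each step).
Term 19 comes from stream A (its 7th entry): 1728.
Term 20 comes from stream B (its 7th entry): -32.

1728, -32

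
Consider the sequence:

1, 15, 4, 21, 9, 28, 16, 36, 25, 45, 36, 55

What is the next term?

49

The terms cycle through 2 interleaved subsequences.
Subsequence A = 1, 4, 9, 16, 25, 36: perfect squares starting at 1².
Subsequence B = 15, 21, 28, 36, 45, 55: the triangular numbers T_5, T_6, ….
Term 13 comes from subsequence A (its 7th entry): 49.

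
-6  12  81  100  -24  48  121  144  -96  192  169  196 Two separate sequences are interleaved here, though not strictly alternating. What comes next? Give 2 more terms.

-384, 768

The slot pattern repeats as AABB (period 4), so there are 2 interleaved tracks.
Stream A: -6, 12, -24, 48, -96, 192 — geometric, ×-2 each step.
Stream B: 81, 100, 121, 144, 169, 196 — the squares 9², 10², 11², ….
Position 13 → stream A, term 7 = -384.
Position 14 falls in stream A as its term 8, giving 768.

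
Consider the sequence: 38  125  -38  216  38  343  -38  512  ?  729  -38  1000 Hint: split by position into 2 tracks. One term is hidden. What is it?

38

Split by position mod 2 into 2 tracks.
Track A: 38, -38, 38, -38, ?, -38 — the oscillation 38·(−1)^(n+1).
Track B: 125, 216, 343, 512, 729, 1000 — consecutive cubes n³ from n = 5.
Track A's pattern makes the blank 38.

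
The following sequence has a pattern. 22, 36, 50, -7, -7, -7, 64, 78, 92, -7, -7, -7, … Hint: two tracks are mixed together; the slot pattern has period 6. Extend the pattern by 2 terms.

106, 120

Positions follow the repeating pattern AAABBB; grouping by letter gives 2 tracks.
Track A: 22, 36, 50, 64, 78, 92 (linear: a_n = 8 + 14·n).
Track B: -7, -7, -7, -7, -7, -7 (constant -7).
Term 13 comes from track A (its 7th entry): 106.
Position 14 → track A, term 8 = 120.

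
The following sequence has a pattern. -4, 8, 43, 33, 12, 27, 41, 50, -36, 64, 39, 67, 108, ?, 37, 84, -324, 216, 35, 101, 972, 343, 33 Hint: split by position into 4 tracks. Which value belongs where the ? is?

Split by position mod 4: positions 1, 5, 9, … form one track, and each other residue class forms its own.
Subsequence A is -4, 12, -36, 108, -324, 972, which is geometric, ×-3 each step.
Subsequence B is 8, 27, 64, ?, 216, 343, which is consecutive cubes n³ from n = 2.
Subsequence C is 43, 41, 39, 37, 35, 33, which is arithmetic, step −2.
Subsequence D is 33, 50, 67, 84, 101, which is adding 17 each time.
So the missing entry in subsequence B is 125.

125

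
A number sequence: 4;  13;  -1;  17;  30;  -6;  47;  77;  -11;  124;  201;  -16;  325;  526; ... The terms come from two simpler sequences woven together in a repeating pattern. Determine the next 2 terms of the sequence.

The slot pattern repeats as AAB (period 3), so there are 2 interleaved tracks.
Track A: 4, 13, 17, 30, 47, 77, 124, 201, 325, 526 (a Fibonacci-like recurrence a_n = a_{n-1} + a_{n-2}).
Track B: -1, -6, -11, -16 (arithmetic, step −5).
The 15th slot belongs to track B; its 5th term is -21.
Position 16 falls in track A as its term 11, giving 851.

-21, 851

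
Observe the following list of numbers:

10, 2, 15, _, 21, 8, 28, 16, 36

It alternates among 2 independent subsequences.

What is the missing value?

4

Taking every 2nd term gives 2 separate tracks.
Track A: 10, 15, 21, 28, 36 (the triangular numbers T_4, T_5, …).
Track B: 2, ?, 8, 16 (successive powers of 2).
The gap is track B's term 2; the rule gives 4.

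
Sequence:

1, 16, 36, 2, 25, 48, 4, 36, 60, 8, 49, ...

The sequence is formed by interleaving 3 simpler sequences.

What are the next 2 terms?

Read the sequence 3 terms at a time; column i is its own pattern.
Track A: 1, 2, 4, 8 — powers of 2.
Track B: 16, 25, 36, 49 — perfect squares starting at 4².
Track C: 36, 48, 60 — adding 12 each time.
Position 12 → track C, term 4 = 72.
Position 13 falls in track A as its term 5, giving 16.

72, 16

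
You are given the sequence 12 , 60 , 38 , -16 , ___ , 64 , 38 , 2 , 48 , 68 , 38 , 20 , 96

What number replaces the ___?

24

The terms cycle through 4 interleaved subsequences.
Stream A: 12, ?, 48, 96 — geometric with ratio 2.
Stream B: 60, 64, 68 — arithmetic, step +4.
Stream C: 38, 38, 38 — always 38.
Stream D: -16, 2, 20 — arithmetic with common difference +18.
Stream A's pattern makes the blank 24.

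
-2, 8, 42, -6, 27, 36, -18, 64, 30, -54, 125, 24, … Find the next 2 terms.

-162, 216

Taking every 3rd term gives 3 separate tracks.
Track A is -2, -6, -18, -54, which is geometric, ×3 each step.
Track B is 8, 27, 64, 125, which is consecutive cubes n³ from n = 2.
Track C is 42, 36, 30, 24, which is arithmetic with common difference −6.
The 13th slot belongs to track A; its 5th term is -162.
Term 14 comes from track B (its 5th entry): 216.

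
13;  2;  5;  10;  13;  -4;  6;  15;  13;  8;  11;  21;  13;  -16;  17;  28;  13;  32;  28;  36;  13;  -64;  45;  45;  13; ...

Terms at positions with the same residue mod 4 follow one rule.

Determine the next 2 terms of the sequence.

128, 73

The terms cycle through 4 interleaved subsequences.
Track A = 13, 13, 13, 13, 13, 13, 13: constant 13.
Track B = 2, -4, 8, -16, 32, -64: multiplying by -2 each time.
Track C = 5, 6, 11, 17, 28, 45: Fibonacci-style (each term is the sum of the two before it).
Track D = 10, 15, 21, 28, 36, 45: triangular numbers n(n+1)/2 for n = 4, 5, ….
Position 26 falls in track B as its term 7, giving 128.
Term 27 comes from track C (its 7th entry): 73.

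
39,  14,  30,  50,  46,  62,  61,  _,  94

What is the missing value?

Positions follow the repeating pattern ABB; grouping by letter gives 2 tracks.
Subsequence A = 39, 50, 61: arithmetic with common difference +11.
Subsequence B = 14, 30, 46, 62, ?, 94: arithmetic, step +16.
Filling subsequence B at index 5 by its rule yields 78.

78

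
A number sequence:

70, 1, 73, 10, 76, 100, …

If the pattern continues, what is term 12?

Split by position mod 2 into 2 tracks.
Track A: 70, 73, 76 — linear: a_n = 67 + 3·n.
Track B: 1, 10, 100 — multiplying by 10 each time.
Position 12 → track B, term 6 = 100000.

100000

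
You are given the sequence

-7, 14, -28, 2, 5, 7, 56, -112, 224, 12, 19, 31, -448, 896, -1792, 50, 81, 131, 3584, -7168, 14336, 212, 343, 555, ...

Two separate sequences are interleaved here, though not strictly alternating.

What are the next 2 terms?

-28672, 57344

The slot pattern repeats as AAABBB (period 6), so there are 2 interleaved tracks.
Subsequence A is -7, 14, -28, 56, -112, 224, -448, 896, -1792, 3584, -7168, 14336, which is geometric, ×-2 each step.
Subsequence B is 2, 5, 7, 12, 19, 31, 50, 81, 131, 212, 343, 555, which is each term equals the sum of the previous two.
Position 25 falls in subsequence A as its term 13, giving -28672.
Position 26 falls in subsequence A as its term 14, giving 57344.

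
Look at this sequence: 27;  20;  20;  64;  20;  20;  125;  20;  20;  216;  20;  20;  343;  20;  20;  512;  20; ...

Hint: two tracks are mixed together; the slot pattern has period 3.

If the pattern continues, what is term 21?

Reading positions in blocks of 3 reveals the pattern ABB — 2 tracks woven together.
Track A: 27, 64, 125, 216, 343, 512 — perfect cubes starting at 3³.
Track B: 20, 20, 20, 20, 20, 20, 20, 20, 20, 20, 20 — constant 20.
Position 21 falls in track B as its term 14, giving 20.

20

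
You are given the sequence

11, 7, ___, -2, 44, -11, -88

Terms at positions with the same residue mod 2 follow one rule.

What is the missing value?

-22

Split by position mod 2 into 2 tracks.
Stream A = 11, ?, 44, -88: multiplying by -2 each time.
Stream B = 7, -2, -11: arithmetic with common difference −9.
The gap is stream A's term 2; the rule gives -22.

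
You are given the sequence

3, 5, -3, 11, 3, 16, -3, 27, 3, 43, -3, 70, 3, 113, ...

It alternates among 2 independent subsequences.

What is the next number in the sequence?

-3

Positions 1, 3, 5, … form one subsequence and positions 2, 4, 6, … form another.
Track A: 3, -3, 3, -3, 3, -3, 3 — alternating ±3.
Track B: 5, 11, 16, 27, 43, 70, 113 — each term equals the sum of the previous two.
Position 15 falls in track A as its term 8, giving -3.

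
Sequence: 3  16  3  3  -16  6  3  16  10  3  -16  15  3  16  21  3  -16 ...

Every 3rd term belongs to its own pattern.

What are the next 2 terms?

Split by position mod 3 into 3 tracks.
Track A is 3, 3, 3, 3, 3, 3, which is constant 3.
Track B is 16, -16, 16, -16, 16, -16, which is alternating ±16.
Track C is 3, 6, 10, 15, 21, which is the triangular numbers T_2, T_3, ….
Term 18 comes from track C (its 6th entry): 28.
Position 19 → track A, term 7 = 3.

28, 3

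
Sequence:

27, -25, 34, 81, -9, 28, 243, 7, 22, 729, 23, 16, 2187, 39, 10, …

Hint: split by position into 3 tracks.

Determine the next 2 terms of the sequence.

6561, 55

Read the sequence 3 terms at a time; column i is its own pattern.
Subsequence A: 27, 81, 243, 729, 2187. Powers 3^3, 3^4, 3^5, ….
Subsequence B: -25, -9, 7, 23, 39. Arithmetic with common difference +16.
Subsequence C: 34, 28, 22, 16, 10. Arithmetic, step −6.
The 16th slot belongs to subsequence A; its 6th term is 6561.
Term 17 comes from subsequence B (its 6th entry): 55.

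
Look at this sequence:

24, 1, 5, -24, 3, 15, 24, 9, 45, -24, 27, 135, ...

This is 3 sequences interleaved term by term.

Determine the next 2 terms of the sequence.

The terms cycle through 3 interleaved subsequences.
Subsequence A: 24, -24, 24, -24 (the oscillation 24·(−1)^(n+1)).
Subsequence B: 1, 3, 9, 27 (successive powers of 3).
Subsequence C: 5, 15, 45, 135 (geometric, ×3 each step).
Term 13 comes from subsequence A (its 5th entry): 24.
Position 14 → subsequence B, term 5 = 81.

24, 81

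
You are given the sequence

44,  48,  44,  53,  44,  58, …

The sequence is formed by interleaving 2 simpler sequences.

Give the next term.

44

The terms cycle through 2 interleaved subsequences.
Track A: 44, 44, 44 — constant 44.
Track B: 48, 53, 58 — arithmetic, step +5.
Position 7 falls in track A as its term 4, giving 44.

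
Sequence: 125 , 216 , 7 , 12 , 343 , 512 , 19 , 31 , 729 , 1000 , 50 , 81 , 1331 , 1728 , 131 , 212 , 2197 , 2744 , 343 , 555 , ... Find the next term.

3375

The slot pattern repeats as AABB (period 4), so there are 2 interleaved tracks.
Stream A = 125, 216, 343, 512, 729, 1000, 1331, 1728, 2197, 2744: consecutive cubes n³ from n = 5.
Stream B = 7, 12, 19, 31, 50, 81, 131, 212, 343, 555: each term equals the sum of the previous two.
Term 21 comes from stream A (its 11th entry): 3375.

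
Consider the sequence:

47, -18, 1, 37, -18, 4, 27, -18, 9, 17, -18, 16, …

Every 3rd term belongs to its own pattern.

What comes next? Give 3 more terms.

7, -18, 25

Split by position mod 3: positions 1, 4, 7, … form one track, and each other residue class forms its own.
Track A = 47, 37, 27, 17: arithmetic with common difference −10.
Track B = -18, -18, -18, -18: constant -18.
Track C = 1, 4, 9, 16: perfect squares starting at 1².
Term 13 comes from track A (its 5th entry): 7.
Term 14 comes from track B (its 5th entry): -18.
Term 15 comes from track C (its 5th entry): 25.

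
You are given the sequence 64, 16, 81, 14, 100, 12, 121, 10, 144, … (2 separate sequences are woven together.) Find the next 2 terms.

The terms cycle through 2 interleaved subsequences.
Track A: 64, 81, 100, 121, 144 (the squares 8², 9², 10², …).
Track B: 16, 14, 12, 10 (linear: a_n = 18 − 2·n).
Position 10 falls in track B as its term 5, giving 8.
Position 11 falls in track A as its term 6, giving 169.

8, 169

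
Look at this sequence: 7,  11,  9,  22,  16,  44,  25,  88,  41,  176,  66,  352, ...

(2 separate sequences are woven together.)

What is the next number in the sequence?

107

The terms cycle through 2 interleaved subsequences.
Subsequence A = 7, 9, 16, 25, 41, 66: each term equals the sum of the previous two.
Subsequence B = 11, 22, 44, 88, 176, 352: multiplying by 2 each time.
Position 13 falls in subsequence A as its term 7, giving 107.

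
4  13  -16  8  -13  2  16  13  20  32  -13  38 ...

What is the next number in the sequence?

64

Taking every 3rd term gives 3 separate tracks.
Track A: 4, 8, 16, 32 (powers of 2).
Track B: 13, -13, 13, -13 (the oscillation 13·(−1)^(n+1)).
Track C: -16, 2, 20, 38 (linear: a_n = -34 + 18·n).
The 13th slot belongs to track A; its 5th term is 64.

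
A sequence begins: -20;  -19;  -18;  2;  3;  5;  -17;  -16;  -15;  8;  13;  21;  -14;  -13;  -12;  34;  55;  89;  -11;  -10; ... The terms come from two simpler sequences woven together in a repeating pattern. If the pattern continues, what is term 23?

Positions follow the repeating pattern AAABBB; grouping by letter gives 2 tracks.
Stream A: -20, -19, -18, -17, -16, -15, -14, -13, -12, -11, -10 — linear: a_n = -21 + n.
Stream B: 2, 3, 5, 8, 13, 21, 34, 55, 89 — each term equals the sum of the previous two.
Position 23 → stream B, term 11 = 233.

233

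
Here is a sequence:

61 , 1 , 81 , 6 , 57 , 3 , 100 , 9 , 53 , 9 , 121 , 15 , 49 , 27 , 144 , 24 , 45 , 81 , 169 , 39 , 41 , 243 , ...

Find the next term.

The terms cycle through 4 interleaved subsequences.
Track A: 61, 57, 53, 49, 45, 41. Subtracting 4 each time.
Track B: 1, 3, 9, 27, 81, 243. Successive powers of 3.
Track C: 81, 100, 121, 144, 169. Consecutive squares n² from n = 9.
Track D: 6, 9, 15, 24, 39. Fibonacci-style (each term is the sum of the two before it).
Position 23 → track C, term 6 = 196.

196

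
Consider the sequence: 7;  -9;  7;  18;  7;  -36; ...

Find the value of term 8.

Split by position mod 2 into 2 tracks.
Subsequence A: 7, 7, 7. The constant sequence 7.
Subsequence B: -9, 18, -36. A geometric progression (common ratio -2).
Term 8 comes from subsequence B (its 4th entry): 72.

72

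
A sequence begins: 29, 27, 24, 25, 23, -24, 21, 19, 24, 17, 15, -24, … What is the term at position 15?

Positions follow the repeating pattern AAB; grouping by letter gives 2 tracks.
Stream A = 29, 27, 25, 23, 21, 19, 17, 15: subtracting 2 each time.
Stream B = 24, -24, 24, -24: oscillating between 24 and -24.
Term 15 comes from stream B (its 5th entry): 24.

24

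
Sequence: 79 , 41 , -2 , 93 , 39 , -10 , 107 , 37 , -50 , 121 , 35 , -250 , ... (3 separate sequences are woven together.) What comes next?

135

Taking every 3rd term gives 3 separate tracks.
Stream A: 79, 93, 107, 121 — adding 14 each time.
Stream B: 41, 39, 37, 35 — arithmetic, step −2.
Stream C: -2, -10, -50, -250 — multiplying by 5 each time.
Position 13 falls in stream A as its term 5, giving 135.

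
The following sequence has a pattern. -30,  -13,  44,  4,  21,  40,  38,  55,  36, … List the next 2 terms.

Positions follow the repeating pattern AAB; grouping by letter gives 2 tracks.
Stream A: -30, -13, 4, 21, 38, 55 — arithmetic, step +17.
Stream B: 44, 40, 36 — linear: a_n = 48 − 4·n.
Position 10 → stream A, term 7 = 72.
The 11th slot belongs to stream A; its 8th term is 89.

72, 89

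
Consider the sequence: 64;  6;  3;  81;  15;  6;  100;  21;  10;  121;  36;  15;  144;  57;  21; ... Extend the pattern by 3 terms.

Split by position mod 3: positions 1, 4, 7, … form one track, and each other residue class forms its own.
Track A: 64, 81, 100, 121, 144. The squares 8², 9², 10², ….
Track B: 6, 15, 21, 36, 57. Fibonacci-style (each term is the sum of the two before it).
Track C: 3, 6, 10, 15, 21. The triangular numbers T_2, T_3, ….
Position 16 → track A, term 6 = 169.
Term 17 comes from track B (its 6th entry): 93.
Position 18 → track C, term 6 = 28.

169, 93, 28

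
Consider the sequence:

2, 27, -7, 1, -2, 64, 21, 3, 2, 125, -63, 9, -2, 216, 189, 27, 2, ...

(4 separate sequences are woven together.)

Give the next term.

Split by position mod 4: positions 1, 5, 9, … form one track, and each other residue class forms its own.
Track A: 2, -2, 2, -2, 2 (oscillating between 2 and -2).
Track B: 27, 64, 125, 216 (consecutive cubes n³ from n = 3).
Track C: -7, 21, -63, 189 (multiplying by -3 each time).
Track D: 1, 3, 9, 27 (powers of 3).
Position 18 falls in track B as its term 5, giving 343.

343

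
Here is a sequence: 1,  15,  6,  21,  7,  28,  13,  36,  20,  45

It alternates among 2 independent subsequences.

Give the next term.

33

Positions 1, 3, 5, … form one subsequence and positions 2, 4, 6, … form another.
Stream A: 1, 6, 7, 13, 20 — Fibonacci-style (each term is the sum of the two before it).
Stream B: 15, 21, 28, 36, 45 — triangular numbers starting at T_5.
Position 11 → stream A, term 6 = 33.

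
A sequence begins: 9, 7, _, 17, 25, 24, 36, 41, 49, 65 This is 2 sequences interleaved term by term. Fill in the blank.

Positions 1, 3, 5, … form one subsequence and positions 2, 4, 6, … form another.
Track A: 9, ?, 25, 36, 49 — the squares 3², 4², 5², ….
Track B: 7, 17, 24, 41, 65 — each term equals the sum of the previous two.
Filling track A at index 2 by its rule yields 16.

16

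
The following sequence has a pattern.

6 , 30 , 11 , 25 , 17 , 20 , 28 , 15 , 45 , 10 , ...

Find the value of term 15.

Odd-indexed and even-indexed terms follow separate rules.
Stream A = 6, 11, 17, 28, 45: each term equals the sum of the previous two.
Stream B = 30, 25, 20, 15, 10: subtracting 5 each time.
Position 15 falls in stream A as its term 8, giving 191.

191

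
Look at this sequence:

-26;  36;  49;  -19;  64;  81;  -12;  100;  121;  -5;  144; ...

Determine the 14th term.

Positions follow the repeating pattern ABB; grouping by letter gives 2 tracks.
Subsequence A: -26, -19, -12, -5. Adding 7 each time.
Subsequence B: 36, 49, 64, 81, 100, 121, 144. Perfect squares starting at 6².
Position 14 → subsequence B, term 9 = 196.

196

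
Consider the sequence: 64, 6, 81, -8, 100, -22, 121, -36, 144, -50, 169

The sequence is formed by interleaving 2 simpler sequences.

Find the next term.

Split by position mod 2 into 2 tracks.
Stream A: 64, 81, 100, 121, 144, 169 (consecutive squares n² from n = 8).
Stream B: 6, -8, -22, -36, -50 (linear: a_n = 20 − 14·n).
Term 12 comes from stream B (its 6th entry): -64.

-64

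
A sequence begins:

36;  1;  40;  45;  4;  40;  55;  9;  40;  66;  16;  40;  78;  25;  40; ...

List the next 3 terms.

91, 36, 40

Split by position mod 3: positions 1, 4, 7, … form one track, and each other residue class forms its own.
Subsequence A: 36, 45, 55, 66, 78. The triangular numbers T_8, T_9, ….
Subsequence B: 1, 4, 9, 16, 25. Perfect squares starting at 1².
Subsequence C: 40, 40, 40, 40, 40. The constant sequence 40.
Position 16 falls in subsequence A as its term 6, giving 91.
Position 17 → subsequence B, term 6 = 36.
The 18th slot belongs to subsequence C; its 6th term is 40.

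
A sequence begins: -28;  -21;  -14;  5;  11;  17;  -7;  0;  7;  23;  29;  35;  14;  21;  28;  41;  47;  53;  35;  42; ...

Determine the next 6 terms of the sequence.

The slot pattern repeats as AAABBB (period 6), so there are 2 interleaved tracks.
Track A = -28, -21, -14, -7, 0, 7, 14, 21, 28, 35, 42: adding 7 each time.
Track B = 5, 11, 17, 23, 29, 35, 41, 47, 53: adding 6 each time.
Position 21 falls in track A as its term 12, giving 49.
Position 22 → track B, term 10 = 59.
Term 23 comes from track B (its 11th entry): 65.
The 24th slot belongs to track B; its 12th term is 71.
Term 25 comes from track A (its 13th entry): 56.
Position 26 falls in track A as its term 14, giving 63.

49, 59, 65, 71, 56, 63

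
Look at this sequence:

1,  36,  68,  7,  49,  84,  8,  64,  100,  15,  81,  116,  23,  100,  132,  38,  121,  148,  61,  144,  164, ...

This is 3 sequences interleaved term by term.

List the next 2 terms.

99, 169

Read the sequence 3 terms at a time; column i is its own pattern.
Track A is 1, 7, 8, 15, 23, 38, 61, which is each term equals the sum of the previous two.
Track B is 36, 49, 64, 81, 100, 121, 144, which is perfect squares starting at 6².
Track C is 68, 84, 100, 116, 132, 148, 164, which is adding 16 each time.
Position 22 falls in track A as its term 8, giving 99.
Term 23 comes from track B (its 8th entry): 169.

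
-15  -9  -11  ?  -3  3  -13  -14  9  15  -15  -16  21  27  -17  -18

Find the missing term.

-12

The slot pattern repeats as AABB (period 4), so there are 2 interleaved tracks.
Track A: -15, -9, -3, 3, 9, 15, 21, 27 (linear: a_n = -21 + 6·n).
Track B: -11, ?, -13, -14, -15, -16, -17, -18 (arithmetic, step −1).
Track B's pattern makes the blank -12.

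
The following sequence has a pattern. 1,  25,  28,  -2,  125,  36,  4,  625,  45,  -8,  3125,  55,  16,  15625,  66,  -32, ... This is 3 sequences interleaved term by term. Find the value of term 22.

-128

Split by position mod 3: positions 1, 4, 7, … form one track, and each other residue class forms its own.
Track A: 1, -2, 4, -8, 16, -32 — a geometric progression (common ratio -2).
Track B: 25, 125, 625, 3125, 15625 — powers 5^2, 5^3, 5^4, ….
Track C: 28, 36, 45, 55, 66 — triangular numbers n(n+1)/2 for n = 7, 8, ….
Term 22 comes from track A (its 8th entry): -128.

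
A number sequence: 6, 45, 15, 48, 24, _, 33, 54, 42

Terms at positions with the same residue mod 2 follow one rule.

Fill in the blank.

51

Taking every 2nd term gives 2 separate tracks.
Subsequence A = 6, 15, 24, 33, 42: arithmetic, step +9.
Subsequence B = 45, 48, ?, 54: adding 3 each time.
Filling subsequence B at index 3 by its rule yields 51.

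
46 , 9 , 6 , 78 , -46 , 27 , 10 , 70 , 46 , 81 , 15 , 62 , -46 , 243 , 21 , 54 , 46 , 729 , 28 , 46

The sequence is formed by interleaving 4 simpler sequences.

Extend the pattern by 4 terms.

-46, 2187, 36, 38

The terms cycle through 4 interleaved subsequences.
Subsequence A: 46, -46, 46, -46, 46 — the oscillation 46·(−1)^(n+1).
Subsequence B: 9, 27, 81, 243, 729 — successive powers of 3.
Subsequence C: 6, 10, 15, 21, 28 — triangular numbers n(n+1)/2 for n = 3, 4, ….
Subsequence D: 78, 70, 62, 54, 46 — arithmetic with common difference −8.
The 21st slot belongs to subsequence A; its 6th term is -46.
Position 22 falls in subsequence B as its term 6, giving 2187.
Position 23 → subsequence C, term 6 = 36.
The 24th slot belongs to subsequence D; its 6th term is 38.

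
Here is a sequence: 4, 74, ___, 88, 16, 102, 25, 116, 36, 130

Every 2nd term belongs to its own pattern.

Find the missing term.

9

Taking every 2nd term gives 2 separate tracks.
Stream A: 4, ?, 16, 25, 36 (consecutive squares n² from n = 2).
Stream B: 74, 88, 102, 116, 130 (arithmetic with common difference +14).
Stream A's pattern makes the blank 9.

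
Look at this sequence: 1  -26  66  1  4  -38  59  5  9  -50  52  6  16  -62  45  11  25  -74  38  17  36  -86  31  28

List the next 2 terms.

49, -98

Taking every 4th term gives 4 separate tracks.
Stream A: 1, 4, 9, 16, 25, 36 — the squares 1², 2², 3², ….
Stream B: -26, -38, -50, -62, -74, -86 — subtracting 12 each time.
Stream C: 66, 59, 52, 45, 38, 31 — arithmetic with common difference −7.
Stream D: 1, 5, 6, 11, 17, 28 — a Fibonacci-like recurrence a_n = a_{n-1} + a_{n-2}.
The 25th slot belongs to stream A; its 7th term is 49.
Term 26 comes from stream B (its 7th entry): -98.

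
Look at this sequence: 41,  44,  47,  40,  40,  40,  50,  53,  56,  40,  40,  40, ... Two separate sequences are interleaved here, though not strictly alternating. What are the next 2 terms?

Reading positions in blocks of 6 reveals the pattern AAABBB — 2 tracks woven together.
Track A: 41, 44, 47, 50, 53, 56 (arithmetic, step +3).
Track B: 40, 40, 40, 40, 40, 40 (constant 40).
Position 13 → track A, term 7 = 59.
Position 14 falls in track A as its term 8, giving 62.

59, 62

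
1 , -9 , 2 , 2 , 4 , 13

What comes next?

Split by position mod 2 into 2 tracks.
Subsequence A = 1, 2, 4: multiplying by 2 each time.
Subsequence B = -9, 2, 13: linear: a_n = -20 + 11·n.
Position 7 → subsequence A, term 4 = 8.

8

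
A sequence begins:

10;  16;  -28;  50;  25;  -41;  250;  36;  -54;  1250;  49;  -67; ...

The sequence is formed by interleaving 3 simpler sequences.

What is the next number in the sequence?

6250

Read the sequence 3 terms at a time; column i is its own pattern.
Stream A: 10, 50, 250, 1250 (geometric with ratio 5).
Stream B: 16, 25, 36, 49 (the squares 4², 5², 6², …).
Stream C: -28, -41, -54, -67 (linear: a_n = -15 − 13·n).
Position 13 falls in stream A as its term 5, giving 6250.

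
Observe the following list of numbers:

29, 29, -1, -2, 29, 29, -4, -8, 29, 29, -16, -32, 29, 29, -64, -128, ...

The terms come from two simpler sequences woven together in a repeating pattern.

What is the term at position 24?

The slot pattern repeats as AABB (period 4), so there are 2 interleaved tracks.
Subsequence A = 29, 29, 29, 29, 29, 29, 29, 29: the constant sequence 29.
Subsequence B = -1, -2, -4, -8, -16, -32, -64, -128: multiplying by 2 each time.
Position 24 falls in subsequence B as its term 12, giving -2048.

-2048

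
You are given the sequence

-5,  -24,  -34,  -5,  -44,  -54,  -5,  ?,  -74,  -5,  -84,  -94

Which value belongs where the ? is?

-64

Positions follow the repeating pattern ABB; grouping by letter gives 2 tracks.
Stream A: -5, -5, -5, -5 — always -5.
Stream B: -24, -34, -44, -54, ?, -74, -84, -94 — linear: a_n = -14 − 10·n.
Filling stream B at index 5 by its rule yields -64.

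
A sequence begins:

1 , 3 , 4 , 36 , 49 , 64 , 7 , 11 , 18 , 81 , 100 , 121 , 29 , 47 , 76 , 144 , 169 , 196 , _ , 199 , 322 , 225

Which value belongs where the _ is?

Reading positions in blocks of 6 reveals the pattern AAABBB — 2 tracks woven together.
Track A = 1, 3, 4, 7, 11, 18, 29, 47, 76, ?, 199, 322: each term equals the sum of the previous two.
Track B = 36, 49, 64, 81, 100, 121, 144, 169, 196, 225: perfect squares starting at 6².
So the missing entry in track A is 123.

123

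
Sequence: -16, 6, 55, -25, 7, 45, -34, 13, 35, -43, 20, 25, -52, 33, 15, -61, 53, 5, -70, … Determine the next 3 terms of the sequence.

86, -5, -79

Read the sequence 3 terms at a time; column i is its own pattern.
Subsequence A is -16, -25, -34, -43, -52, -61, -70, which is arithmetic, step −9.
Subsequence B is 6, 7, 13, 20, 33, 53, which is Fibonacci-style (each term is the sum of the two before it).
Subsequence C is 55, 45, 35, 25, 15, 5, which is arithmetic with common difference −10.
The 20th slot belongs to subsequence B; its 7th term is 86.
Position 21 → subsequence C, term 7 = -5.
Position 22 → subsequence A, term 8 = -79.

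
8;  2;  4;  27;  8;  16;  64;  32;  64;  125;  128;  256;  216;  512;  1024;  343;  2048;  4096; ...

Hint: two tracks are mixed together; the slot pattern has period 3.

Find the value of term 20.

8192

Positions follow the repeating pattern ABB; grouping by letter gives 2 tracks.
Stream A: 8, 27, 64, 125, 216, 343 (the cubes 2³, 3³, 4³, …).
Stream B: 2, 4, 8, 16, 32, 64, 128, 256, 512, 1024, 2048, 4096 (powers 2^1, 2^2, 2^3, …).
Position 20 → stream B, term 13 = 8192.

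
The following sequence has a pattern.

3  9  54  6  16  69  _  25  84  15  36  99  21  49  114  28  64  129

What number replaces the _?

Taking every 3rd term gives 3 separate tracks.
Subsequence A: 3, 6, ?, 15, 21, 28 — triangular numbers starting at T_2.
Subsequence B: 9, 16, 25, 36, 49, 64 — consecutive squares n² from n = 3.
Subsequence C: 54, 69, 84, 99, 114, 129 — arithmetic with common difference +15.
So the missing entry in subsequence A is 10.

10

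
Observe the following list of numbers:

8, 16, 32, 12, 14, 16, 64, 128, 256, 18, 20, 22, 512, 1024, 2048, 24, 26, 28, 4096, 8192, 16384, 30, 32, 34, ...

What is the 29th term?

Reading positions in blocks of 6 reveals the pattern AAABBB — 2 tracks woven together.
Track A: 8, 16, 32, 64, 128, 256, 512, 1024, 2048, 4096, 8192, 16384. Geometric, ×2 each step.
Track B: 12, 14, 16, 18, 20, 22, 24, 26, 28, 30, 32, 34. Linear: a_n = 10 + 2·n.
The 29th slot belongs to track B; its 14th term is 38.

38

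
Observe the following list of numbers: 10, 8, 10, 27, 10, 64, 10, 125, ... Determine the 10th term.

216

Taking every 2nd term gives 2 separate tracks.
Track A: 10, 10, 10, 10 — the constant sequence 10.
Track B: 8, 27, 64, 125 — the cubes 2³, 3³, 4³, ….
Position 10 falls in track B as its term 5, giving 216.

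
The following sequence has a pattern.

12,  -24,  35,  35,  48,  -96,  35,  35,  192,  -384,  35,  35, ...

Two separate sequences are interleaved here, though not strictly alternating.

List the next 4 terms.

768, -1536, 35, 35

Reading positions in blocks of 4 reveals the pattern AABB — 2 tracks woven together.
Stream A: 12, -24, 48, -96, 192, -384 (multiplying by -2 each time).
Stream B: 35, 35, 35, 35, 35, 35 (always 35).
Position 13 → stream A, term 7 = 768.
Position 14 → stream A, term 8 = -1536.
Position 15 falls in stream B as its term 7, giving 35.
Term 16 comes from stream B (its 8th entry): 35.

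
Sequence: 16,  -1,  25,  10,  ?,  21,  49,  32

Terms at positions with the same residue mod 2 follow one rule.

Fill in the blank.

36

Positions 1, 3, 5, … form one subsequence and positions 2, 4, 6, … form another.
Subsequence A = 16, 25, ?, 49: perfect squares starting at 4².
Subsequence B = -1, 10, 21, 32: linear: a_n = -12 + 11·n.
So the missing entry in subsequence A is 36.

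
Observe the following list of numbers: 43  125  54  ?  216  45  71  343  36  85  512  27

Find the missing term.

Read the sequence 3 terms at a time; column i is its own pattern.
Track A is 43, ?, 71, 85, which is adding 14 each time.
Track B is 125, 216, 343, 512, which is perfect cubes starting at 5³.
Track C is 54, 45, 36, 27, which is linear: a_n = 63 − 9·n.
Filling track A at index 2 by its rule yields 57.

57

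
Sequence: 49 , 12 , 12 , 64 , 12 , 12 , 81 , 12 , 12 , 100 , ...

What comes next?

12

Reading positions in blocks of 3 reveals the pattern ABB — 2 tracks woven together.
Track A = 49, 64, 81, 100: perfect squares starting at 7².
Track B = 12, 12, 12, 12, 12, 12: the constant sequence 12.
Position 11 falls in track B as its term 7, giving 12.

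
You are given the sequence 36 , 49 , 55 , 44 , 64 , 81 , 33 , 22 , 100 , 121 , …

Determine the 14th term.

169

Reading positions in blocks of 4 reveals the pattern AABB — 2 tracks woven together.
Track A = 36, 49, 64, 81, 100, 121: perfect squares starting at 6².
Track B = 55, 44, 33, 22: subtracting 11 each time.
Position 14 → track A, term 8 = 169.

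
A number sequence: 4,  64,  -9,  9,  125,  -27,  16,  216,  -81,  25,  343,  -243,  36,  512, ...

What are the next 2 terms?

-729, 49

Split by position mod 3: positions 1, 4, 7, … form one track, and each other residue class forms its own.
Stream A: 4, 9, 16, 25, 36 (the squares 2², 3², 4², …).
Stream B: 64, 125, 216, 343, 512 (the cubes 4³, 5³, 6³, …).
Stream C: -9, -27, -81, -243 (geometric with ratio 3).
Position 15 falls in stream C as its term 5, giving -729.
Position 16 → stream A, term 6 = 49.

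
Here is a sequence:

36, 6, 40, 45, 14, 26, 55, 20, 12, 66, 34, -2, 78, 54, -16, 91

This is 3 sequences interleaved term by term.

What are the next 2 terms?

88, -30

The terms cycle through 3 interleaved subsequences.
Stream A = 36, 45, 55, 66, 78, 91: triangular numbers starting at T_8.
Stream B = 6, 14, 20, 34, 54: each term equals the sum of the previous two.
Stream C = 40, 26, 12, -2, -16: subtracting 14 each time.
Position 17 → stream B, term 6 = 88.
Term 18 comes from stream C (its 6th entry): -30.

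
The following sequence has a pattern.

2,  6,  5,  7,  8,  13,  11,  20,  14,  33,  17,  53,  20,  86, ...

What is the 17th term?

Split by position mod 2 into 2 tracks.
Track A: 2, 5, 8, 11, 14, 17, 20. Linear: a_n = -1 + 3·n.
Track B: 6, 7, 13, 20, 33, 53, 86. Fibonacci-style (each term is the sum of the two before it).
Position 17 → track A, term 9 = 26.

26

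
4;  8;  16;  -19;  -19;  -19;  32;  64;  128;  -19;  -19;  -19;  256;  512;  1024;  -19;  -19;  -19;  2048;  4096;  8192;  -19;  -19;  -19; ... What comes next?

The slot pattern repeats as AAABBB (period 6), so there are 2 interleaved tracks.
Subsequence A is 4, 8, 16, 32, 64, 128, 256, 512, 1024, 2048, 4096, 8192, which is powers of 2.
Subsequence B is -19, -19, -19, -19, -19, -19, -19, -19, -19, -19, -19, -19, which is always -19.
Term 25 comes from subsequence A (its 13th entry): 16384.

16384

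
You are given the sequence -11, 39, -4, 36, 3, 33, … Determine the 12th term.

24

Taking every 2nd term gives 2 separate tracks.
Track A: -11, -4, 3 (linear: a_n = -18 + 7·n).
Track B: 39, 36, 33 (arithmetic with common difference −3).
Position 12 falls in track B as its term 6, giving 24.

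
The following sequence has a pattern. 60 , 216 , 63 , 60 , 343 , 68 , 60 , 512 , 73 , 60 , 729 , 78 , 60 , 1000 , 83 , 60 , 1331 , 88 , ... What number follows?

Split by position mod 3 into 3 tracks.
Track A = 60, 60, 60, 60, 60, 60: always 60.
Track B = 216, 343, 512, 729, 1000, 1331: the cubes 6³, 7³, 8³, ….
Track C = 63, 68, 73, 78, 83, 88: adding 5 each time.
Position 19 → track A, term 7 = 60.

60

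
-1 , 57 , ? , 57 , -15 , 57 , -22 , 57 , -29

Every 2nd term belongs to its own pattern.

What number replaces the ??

-8

Positions 1, 3, 5, … form one subsequence and positions 2, 4, 6, … form another.
Stream A = -1, ?, -15, -22, -29: arithmetic with common difference −7.
Stream B = 57, 57, 57, 57: constant 57.
Stream A's pattern makes the blank -8.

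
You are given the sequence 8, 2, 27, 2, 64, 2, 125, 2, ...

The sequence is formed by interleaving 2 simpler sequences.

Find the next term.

216

Positions 1, 3, 5, … form one subsequence and positions 2, 4, 6, … form another.
Track A: 8, 27, 64, 125. Consecutive cubes n³ from n = 2.
Track B: 2, 2, 2, 2. Always 2.
Position 9 falls in track A as its term 5, giving 216.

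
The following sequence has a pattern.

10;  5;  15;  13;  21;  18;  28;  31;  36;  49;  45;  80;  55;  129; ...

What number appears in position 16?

209

The terms cycle through 2 interleaved subsequences.
Subsequence A = 10, 15, 21, 28, 36, 45, 55: triangular numbers starting at T_4.
Subsequence B = 5, 13, 18, 31, 49, 80, 129: Fibonacci-style (each term is the sum of the two before it).
The 16th slot belongs to subsequence B; its 8th term is 209.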